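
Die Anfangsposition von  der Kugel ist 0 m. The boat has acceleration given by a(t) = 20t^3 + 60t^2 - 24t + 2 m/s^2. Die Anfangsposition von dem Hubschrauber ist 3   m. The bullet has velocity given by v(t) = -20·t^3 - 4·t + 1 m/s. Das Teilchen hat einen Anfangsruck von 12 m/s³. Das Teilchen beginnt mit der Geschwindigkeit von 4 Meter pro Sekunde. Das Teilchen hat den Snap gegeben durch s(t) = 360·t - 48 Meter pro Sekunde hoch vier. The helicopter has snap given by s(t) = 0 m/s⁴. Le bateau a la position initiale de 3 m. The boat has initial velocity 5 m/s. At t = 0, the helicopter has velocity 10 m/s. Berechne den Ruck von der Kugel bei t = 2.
Ausgehend von der Geschwindigkeit v(t) = -20·t^3 - 4·t + 1, nehmen wir 2 Ableitungen. Mit d/dt von v(t) finden wir a(t) = -60·t^2 - 4. Die Ableitung von der Beschleunigung ergibt den Ruck: j(t) = -120·t. Mit j(t) = -120·t und Einsetzen von t = 2, finden wir j = -240.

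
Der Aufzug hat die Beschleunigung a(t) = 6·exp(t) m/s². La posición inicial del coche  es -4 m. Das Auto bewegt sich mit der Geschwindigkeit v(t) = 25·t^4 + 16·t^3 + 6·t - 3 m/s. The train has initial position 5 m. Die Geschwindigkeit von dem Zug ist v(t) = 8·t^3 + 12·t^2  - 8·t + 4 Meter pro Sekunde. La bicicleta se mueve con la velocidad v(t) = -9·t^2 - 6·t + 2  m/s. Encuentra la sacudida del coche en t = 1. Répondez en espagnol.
Partiendo de la velocidad v(t) = 25·t^4 + 16·t^3 + 6·t - 3, tomamos 2 derivadas. La derivada de la velocidad da la aceleración: a(t) = 100·t^3 + 48·t^2 + 6. La derivada de la aceleración da la sacudida: j(t) = 300·t^2 + 96·t. Usando j(t) = 300·t^2 + 96·t y sustituyendo t = 1, encontramos j = 396.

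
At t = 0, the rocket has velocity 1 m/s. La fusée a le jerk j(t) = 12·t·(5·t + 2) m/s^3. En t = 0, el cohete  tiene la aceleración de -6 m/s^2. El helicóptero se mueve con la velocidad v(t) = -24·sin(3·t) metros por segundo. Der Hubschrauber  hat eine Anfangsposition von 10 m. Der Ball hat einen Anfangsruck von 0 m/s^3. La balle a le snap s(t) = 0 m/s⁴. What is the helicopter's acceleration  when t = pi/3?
We must differentiate our velocity equation v(t) = -24·sin(3·t) 1 time. The derivative of velocity gives acceleration: a(t) = -72·cos(3·t). We have acceleration a(t) = -72·cos(3·t). Substituting t = pi/3: a(pi/3) = 72.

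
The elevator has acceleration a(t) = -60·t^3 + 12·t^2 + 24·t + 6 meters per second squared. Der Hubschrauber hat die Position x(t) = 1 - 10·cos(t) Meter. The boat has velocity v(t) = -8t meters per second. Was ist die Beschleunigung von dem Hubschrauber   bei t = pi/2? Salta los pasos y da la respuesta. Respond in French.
L'accélération à t = pi/2 est a = 0.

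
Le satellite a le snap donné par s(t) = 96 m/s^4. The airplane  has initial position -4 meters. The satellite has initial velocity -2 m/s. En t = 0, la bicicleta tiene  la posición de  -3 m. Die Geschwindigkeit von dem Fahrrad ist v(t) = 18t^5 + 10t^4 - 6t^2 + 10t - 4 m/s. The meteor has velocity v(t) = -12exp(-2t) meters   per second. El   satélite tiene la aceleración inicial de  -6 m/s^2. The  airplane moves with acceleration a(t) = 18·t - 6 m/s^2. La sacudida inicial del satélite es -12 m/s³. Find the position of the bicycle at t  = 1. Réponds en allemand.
Wir müssen unsere Gleichung für die Geschwindigkeit v(t) = 18·t^5 + 10·t^4 - 6·t^2 + 10·t - 4 1-mal integrieren. Die Stammfunktion von der Geschwindigkeit ist die Position. Mit x(0) = -3 erhalten wir x(t) = 3·t^6 + 2·t^5 - 2·t^3 + 5·t^2 - 4·t - 3. Wir haben die Position x(t) = 3·t^6 + 2·t^5 - 2·t^3 + 5·t^2 - 4·t - 3. Durch Einsetzen von t = 1: x(1) = 1.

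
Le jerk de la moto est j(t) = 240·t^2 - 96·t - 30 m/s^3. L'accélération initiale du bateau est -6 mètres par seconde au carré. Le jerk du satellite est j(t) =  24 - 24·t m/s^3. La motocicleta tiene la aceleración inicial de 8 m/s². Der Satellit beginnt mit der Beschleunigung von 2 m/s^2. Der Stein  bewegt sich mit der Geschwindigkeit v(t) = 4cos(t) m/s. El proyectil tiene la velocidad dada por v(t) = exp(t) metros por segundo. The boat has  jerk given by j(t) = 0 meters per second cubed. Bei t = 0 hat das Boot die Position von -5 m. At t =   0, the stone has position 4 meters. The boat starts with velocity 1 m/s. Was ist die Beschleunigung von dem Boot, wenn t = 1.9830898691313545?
Wir müssen unsere Gleichung für den Ruck j(t) = 0 1-mal integrieren. Die Stammfunktion von dem Ruck, mit a(0) = -6, ergibt die Beschleunigung: a(t) = -6. Aus der Gleichung für die Beschleunigung a(t) = -6, setzen wir t = 1.9830898691313545 ein und erhalten a = -6.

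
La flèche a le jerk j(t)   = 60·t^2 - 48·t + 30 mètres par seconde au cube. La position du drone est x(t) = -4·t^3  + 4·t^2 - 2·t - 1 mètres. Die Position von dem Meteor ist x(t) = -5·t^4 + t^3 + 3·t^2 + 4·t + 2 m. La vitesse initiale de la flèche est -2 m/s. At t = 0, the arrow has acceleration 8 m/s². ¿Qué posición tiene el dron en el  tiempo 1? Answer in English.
Using x(t) = -4·t^3 + 4·t^2 - 2·t - 1 and substituting t = 1, we find x = -3.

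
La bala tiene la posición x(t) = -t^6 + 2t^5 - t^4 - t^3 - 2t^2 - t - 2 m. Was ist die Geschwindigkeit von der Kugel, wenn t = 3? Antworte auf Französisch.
Pour résoudre ceci, nous devons prendre 1 dérivée de notre équation de la position x(t) = -t^6 + 2·t^5 - t^4 - t^3 - 2·t^2 - t - 2. La dérivée de la position donne la vitesse: v(t) = -6·t^5 + 10·t^4 - 4·t^3 - 3·t^2 - 4·t - 1. En utilisant v(t) = -6·t^5 + 10·t^4 - 4·t^3 - 3·t^2 - 4·t - 1 et en substituant t = 3, nous trouvons v = -796.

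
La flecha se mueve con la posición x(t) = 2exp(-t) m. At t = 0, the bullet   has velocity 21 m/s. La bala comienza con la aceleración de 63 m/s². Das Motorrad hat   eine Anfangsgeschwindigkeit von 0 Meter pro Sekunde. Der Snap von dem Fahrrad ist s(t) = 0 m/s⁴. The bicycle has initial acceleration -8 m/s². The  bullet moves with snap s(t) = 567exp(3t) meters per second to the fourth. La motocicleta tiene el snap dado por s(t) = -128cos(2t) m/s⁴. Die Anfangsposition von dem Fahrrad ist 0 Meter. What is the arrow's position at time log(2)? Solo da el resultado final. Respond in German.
Bei t = log(2), x = 1.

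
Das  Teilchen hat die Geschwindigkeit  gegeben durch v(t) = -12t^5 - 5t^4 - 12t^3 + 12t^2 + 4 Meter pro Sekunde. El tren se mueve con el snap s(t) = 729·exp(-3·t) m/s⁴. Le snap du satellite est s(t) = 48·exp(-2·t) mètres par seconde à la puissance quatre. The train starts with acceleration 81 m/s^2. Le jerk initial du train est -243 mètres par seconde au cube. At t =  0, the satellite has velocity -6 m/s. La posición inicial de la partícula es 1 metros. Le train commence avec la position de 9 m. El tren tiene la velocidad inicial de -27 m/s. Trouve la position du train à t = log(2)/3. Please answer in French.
Nous devons intégrer notre équation du snap s(t) = 729·exp(-3·t) 4 fois. En prenant ∫s(t)dt et en appliquant j(0) = -243, nous trouvons j(t) = -243·exp(-3·t). L'intégrale du jerk, avec a(0) = 81, donne l'accélération: a(t) = 81·exp(-3·t). En prenant ∫a(t)dt et en appliquant v(0) = -27, nous trouvons v(t) = -27·exp(-3·t). En prenant ∫v(t)dt et en appliquant x(0) = 9, nous trouvons x(t) = 9·exp(-3·t). De l'équation de la position x(t) = 9·exp(-3·t), nous substituons t = log(2)/3 pour obtenir x = 9/2.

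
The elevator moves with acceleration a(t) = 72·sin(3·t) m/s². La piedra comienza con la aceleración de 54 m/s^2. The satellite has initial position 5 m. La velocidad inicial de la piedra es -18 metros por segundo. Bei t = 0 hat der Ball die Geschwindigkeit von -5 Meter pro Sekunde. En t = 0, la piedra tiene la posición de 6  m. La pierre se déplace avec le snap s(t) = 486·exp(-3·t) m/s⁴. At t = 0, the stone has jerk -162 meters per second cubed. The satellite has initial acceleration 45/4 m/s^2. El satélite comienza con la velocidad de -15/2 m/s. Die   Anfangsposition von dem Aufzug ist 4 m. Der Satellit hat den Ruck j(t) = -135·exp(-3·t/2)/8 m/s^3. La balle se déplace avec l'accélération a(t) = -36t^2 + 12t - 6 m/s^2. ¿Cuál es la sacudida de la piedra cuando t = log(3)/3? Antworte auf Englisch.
To find the answer, we compute 1 antiderivative of s(t) = 486·exp(-3·t). The antiderivative of snap is jerk. Using j(0) = -162, we get j(t) = -162·exp(-3·t). From the given jerk equation j(t) = -162·exp(-3·t), we substitute t = log(3)/3 to get j = -54.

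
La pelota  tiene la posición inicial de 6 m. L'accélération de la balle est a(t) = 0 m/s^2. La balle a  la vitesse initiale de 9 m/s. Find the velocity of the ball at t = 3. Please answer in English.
To find the answer, we compute 1 antiderivative of a(t) = 0. Taking ∫a(t)dt and applying v(0) = 9, we find v(t) = 9. Using v(t) = 9 and substituting t = 3, we find v = 9.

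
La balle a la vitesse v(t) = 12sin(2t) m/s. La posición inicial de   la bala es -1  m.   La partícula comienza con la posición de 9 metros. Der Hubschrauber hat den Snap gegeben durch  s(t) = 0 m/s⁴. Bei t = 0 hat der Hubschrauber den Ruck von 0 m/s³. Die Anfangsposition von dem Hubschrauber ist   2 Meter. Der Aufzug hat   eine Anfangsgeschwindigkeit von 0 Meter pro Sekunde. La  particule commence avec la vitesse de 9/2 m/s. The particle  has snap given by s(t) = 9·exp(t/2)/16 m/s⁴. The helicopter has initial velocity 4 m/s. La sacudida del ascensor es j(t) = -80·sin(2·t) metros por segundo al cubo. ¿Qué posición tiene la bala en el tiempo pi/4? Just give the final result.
En t = pi/4, x = 5.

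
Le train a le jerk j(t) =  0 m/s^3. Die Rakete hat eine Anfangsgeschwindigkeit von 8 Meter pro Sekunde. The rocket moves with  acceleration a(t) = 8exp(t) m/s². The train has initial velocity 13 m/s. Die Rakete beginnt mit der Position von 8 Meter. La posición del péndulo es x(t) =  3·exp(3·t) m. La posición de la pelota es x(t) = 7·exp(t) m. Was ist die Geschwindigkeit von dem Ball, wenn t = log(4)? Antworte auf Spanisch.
Partiendo de la posición x(t) = 7·exp(t), tomamos 1 derivada. Derivando la posición, obtenemos la velocidad: v(t) = 7·exp(t). De la ecuación de la velocidad v(t) = 7·exp(t), sustituimos t = log(4) para obtener v = 28.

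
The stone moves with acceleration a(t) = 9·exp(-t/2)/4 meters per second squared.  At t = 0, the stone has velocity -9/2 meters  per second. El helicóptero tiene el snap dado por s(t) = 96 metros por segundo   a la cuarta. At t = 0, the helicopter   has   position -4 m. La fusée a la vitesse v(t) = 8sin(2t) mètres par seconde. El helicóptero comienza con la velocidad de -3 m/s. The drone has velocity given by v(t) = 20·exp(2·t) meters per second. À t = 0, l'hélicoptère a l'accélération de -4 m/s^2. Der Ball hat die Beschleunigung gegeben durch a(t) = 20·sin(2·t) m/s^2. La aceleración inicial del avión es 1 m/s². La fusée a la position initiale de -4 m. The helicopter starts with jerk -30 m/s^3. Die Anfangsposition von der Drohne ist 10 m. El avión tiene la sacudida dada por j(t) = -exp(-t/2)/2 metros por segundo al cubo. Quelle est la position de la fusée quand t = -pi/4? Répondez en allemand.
Ausgehend von der Geschwindigkeit v(t) = 8·sin(2·t), nehmen wir 1 Stammfunktion. Mit ∫v(t)dt und Anwendung von x(0) = -4, finden wir x(t) = -4·cos(2·t). Aus der Gleichung für die Position x(t) = -4·cos(2·t), setzen wir t = -pi/4 ein und erhalten x = 0.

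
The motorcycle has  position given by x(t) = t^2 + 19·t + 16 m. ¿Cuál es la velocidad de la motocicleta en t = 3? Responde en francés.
Nous devons dériver notre équation de la position x(t) = t^2 + 19·t + 16 1 fois. La dérivée de la position donne la vitesse: v(t) = 2·t + 19. De l'équation de la vitesse v(t) = 2·t + 19, nous substituons t = 3 pour obtenir v = 25.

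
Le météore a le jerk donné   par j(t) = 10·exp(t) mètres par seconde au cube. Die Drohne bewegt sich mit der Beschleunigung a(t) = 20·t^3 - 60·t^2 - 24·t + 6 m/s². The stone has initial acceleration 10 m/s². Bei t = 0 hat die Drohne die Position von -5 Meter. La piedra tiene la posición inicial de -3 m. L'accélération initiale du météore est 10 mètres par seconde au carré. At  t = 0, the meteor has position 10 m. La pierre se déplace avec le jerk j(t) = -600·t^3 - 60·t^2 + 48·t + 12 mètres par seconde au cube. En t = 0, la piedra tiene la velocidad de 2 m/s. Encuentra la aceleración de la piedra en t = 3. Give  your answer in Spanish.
Necesitamos integrar nuestra ecuación de la sacudida j(t) = -600·t^3 - 60·t^2 + 48·t + 12 1 vez. La antiderivada de la sacudida, con a(0) = 10, da la aceleración: a(t) = -150·t^4 - 20·t^3 + 24·t^2 + 12·t + 10. De la ecuación de la aceleración a(t) = -150·t^4 - 20·t^3 + 24·t^2 + 12·t + 10, sustituimos t = 3 para obtener a = -12428.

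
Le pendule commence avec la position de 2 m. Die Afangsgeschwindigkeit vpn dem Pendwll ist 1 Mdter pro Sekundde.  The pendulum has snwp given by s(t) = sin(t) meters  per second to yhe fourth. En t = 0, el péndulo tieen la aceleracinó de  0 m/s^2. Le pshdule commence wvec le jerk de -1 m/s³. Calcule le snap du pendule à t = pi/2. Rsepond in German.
Mit s(t) = sin(t) und Einsetzen von t = pi/2, finden wir s = 1.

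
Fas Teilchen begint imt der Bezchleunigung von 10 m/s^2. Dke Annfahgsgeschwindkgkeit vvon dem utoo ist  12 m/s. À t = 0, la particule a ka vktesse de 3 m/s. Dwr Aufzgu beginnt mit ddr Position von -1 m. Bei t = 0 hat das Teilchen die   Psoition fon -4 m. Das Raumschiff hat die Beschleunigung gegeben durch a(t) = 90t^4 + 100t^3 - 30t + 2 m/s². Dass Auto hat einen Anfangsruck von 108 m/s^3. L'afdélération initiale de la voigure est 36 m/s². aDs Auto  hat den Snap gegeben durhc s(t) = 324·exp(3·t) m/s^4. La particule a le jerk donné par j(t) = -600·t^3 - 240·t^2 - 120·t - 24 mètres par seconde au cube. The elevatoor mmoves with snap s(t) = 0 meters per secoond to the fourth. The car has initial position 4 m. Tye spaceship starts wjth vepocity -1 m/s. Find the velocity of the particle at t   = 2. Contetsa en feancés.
En partant du jerk j(t) = -600·t^3 - 240·t^2 - 120·t - 24, nous prenons 2 intégrales. L'intégrale du jerk est l'accélération. En utilisant a(0) = 10, nous obtenons a(t) = -150·t^4 - 80·t^3 - 60·t^2 - 24·t + 10. La primitive de l'accélération, avec v(0) = 3, donne la vitesse: v(t) = -30·t^5 - 20·t^4 - 20·t^3 - 12·t^2 + 10·t + 3. Nous avons la vitesse v(t) = -30·t^5 - 20·t^4 - 20·t^3 - 12·t^2 + 10·t + 3. En substituant t = 2: v(2) = -1465.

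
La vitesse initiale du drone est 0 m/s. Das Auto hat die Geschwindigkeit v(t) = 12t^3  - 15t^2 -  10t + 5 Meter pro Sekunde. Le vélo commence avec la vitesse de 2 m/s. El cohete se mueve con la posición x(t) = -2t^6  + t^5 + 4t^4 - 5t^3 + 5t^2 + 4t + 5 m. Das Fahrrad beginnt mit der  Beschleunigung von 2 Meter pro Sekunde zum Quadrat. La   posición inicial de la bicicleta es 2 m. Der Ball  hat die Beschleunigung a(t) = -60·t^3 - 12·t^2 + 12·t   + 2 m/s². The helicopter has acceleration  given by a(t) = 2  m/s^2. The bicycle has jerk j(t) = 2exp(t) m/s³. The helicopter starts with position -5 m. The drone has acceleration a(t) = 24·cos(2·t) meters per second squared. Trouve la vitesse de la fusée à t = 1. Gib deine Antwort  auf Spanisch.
Partiendo de la posición x(t) = -2·t^6 + t^5 + 4·t^4 - 5·t^3 + 5·t^2 + 4·t + 5, tomamos 1 derivada. La derivada de la posición da la velocidad: v(t) = -12·t^5 + 5·t^4 + 16·t^3 - 15·t^2 + 10·t + 4. Usando v(t) = -12·t^5 + 5·t^4 + 16·t^3 - 15·t^2 + 10·t + 4 y sustituyendo t = 1, encontramos v = 8.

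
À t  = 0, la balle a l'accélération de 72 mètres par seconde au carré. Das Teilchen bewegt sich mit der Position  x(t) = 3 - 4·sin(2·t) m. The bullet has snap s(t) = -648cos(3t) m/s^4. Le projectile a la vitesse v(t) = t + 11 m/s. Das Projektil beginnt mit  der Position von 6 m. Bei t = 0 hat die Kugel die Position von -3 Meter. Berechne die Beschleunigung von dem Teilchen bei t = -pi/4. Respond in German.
Wir müssen unsere Gleichung für die Position x(t) = 3 - 4·sin(2·t) 2-mal ableiten. Durch Ableiten von der Position erhalten wir die Geschwindigkeit: v(t) = -8·cos(2·t). Die Ableitung von der Geschwindigkeit ergibt die Beschleunigung: a(t) = 16·sin(2·t). Mit a(t) = 16·sin(2·t) und Einsetzen von t = -pi/4, finden wir a = -16.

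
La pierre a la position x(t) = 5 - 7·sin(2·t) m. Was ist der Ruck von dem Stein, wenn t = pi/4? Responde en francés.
Nous devons dériver notre équation de la position x(t) = 5 - 7·sin(2·t) 3 fois. En prenant d/dt de x(t), nous trouvons v(t) = -14·cos(2·t). En dérivant la vitesse, nous obtenons l'accélération: a(t) = 28·sin(2·t). La dérivée de l'accélération donne le jerk: j(t) = 56·cos(2·t). De l'équation du jerk j(t) = 56·cos(2·t), nous substituons t = pi/4 pour obtenir j = 0.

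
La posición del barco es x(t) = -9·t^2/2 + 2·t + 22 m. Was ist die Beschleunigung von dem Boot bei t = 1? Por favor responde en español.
Partiendo de la posición x(t) = -9·t^2/2 + 2·t + 22, tomamos 2 derivadas. Tomando d/dt de x(t), encontramos v(t) = 2 - 9·t. Tomando d/dt de v(t), encontramos a(t) = -9. Tenemos la aceleración a(t) = -9. Sustituyendo t = 1: a(1) = -9.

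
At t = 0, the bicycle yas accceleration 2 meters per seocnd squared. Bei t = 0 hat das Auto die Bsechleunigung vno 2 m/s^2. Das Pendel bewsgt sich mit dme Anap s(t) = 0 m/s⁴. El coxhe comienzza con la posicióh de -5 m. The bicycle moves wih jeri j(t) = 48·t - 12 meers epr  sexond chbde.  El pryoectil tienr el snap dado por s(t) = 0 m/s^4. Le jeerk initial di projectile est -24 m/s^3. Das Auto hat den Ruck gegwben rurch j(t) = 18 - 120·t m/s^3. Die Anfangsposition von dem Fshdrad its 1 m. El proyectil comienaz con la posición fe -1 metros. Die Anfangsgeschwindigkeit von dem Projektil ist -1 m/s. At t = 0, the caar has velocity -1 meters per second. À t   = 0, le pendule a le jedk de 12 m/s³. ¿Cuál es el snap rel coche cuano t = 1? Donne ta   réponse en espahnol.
Debemos derivar nuestra ecuación de la sacudida j(t) = 18 - 120·t 1 vez. La derivada de la sacudida da el snap: s(t) = -120. Usando s(t) = -120 y sustituyendo t = 1, encontramos s = -120.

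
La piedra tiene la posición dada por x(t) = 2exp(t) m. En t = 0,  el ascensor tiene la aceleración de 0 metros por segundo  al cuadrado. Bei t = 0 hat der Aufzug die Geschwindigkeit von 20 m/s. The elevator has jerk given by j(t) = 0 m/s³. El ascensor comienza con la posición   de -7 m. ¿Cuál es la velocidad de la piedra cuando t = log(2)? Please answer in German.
Um dies zu lösen, müssen wir 1 Ableitung unserer Gleichung für die Position x(t) = 2·exp(t) nehmen. Durch Ableiten von der Position erhalten wir die Geschwindigkeit: v(t) = 2·exp(t). Aus der Gleichung für die Geschwindigkeit v(t) = 2·exp(t), setzen wir t = log(2) ein und erhalten v = 4.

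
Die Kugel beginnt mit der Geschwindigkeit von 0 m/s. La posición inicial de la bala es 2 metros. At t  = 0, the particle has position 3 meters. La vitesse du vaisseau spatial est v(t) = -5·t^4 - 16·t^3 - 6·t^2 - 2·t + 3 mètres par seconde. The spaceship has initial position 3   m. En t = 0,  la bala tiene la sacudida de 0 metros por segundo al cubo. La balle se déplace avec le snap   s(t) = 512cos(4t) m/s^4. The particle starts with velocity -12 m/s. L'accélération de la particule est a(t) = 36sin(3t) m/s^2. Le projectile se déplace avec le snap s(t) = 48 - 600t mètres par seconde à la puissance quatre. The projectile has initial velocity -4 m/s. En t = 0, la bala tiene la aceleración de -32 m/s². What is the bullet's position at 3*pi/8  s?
Starting from snap s(t) = 512·cos(4·t), we take 4 integrals. The antiderivative of snap is jerk. Using j(0) = 0, we get j(t) = 128·sin(4·t). Taking ∫j(t)dt and applying a(0) = -32, we find a(t) = -32·cos(4·t). Finding the antiderivative of a(t) and using v(0) = 0: v(t) = -8·sin(4·t). The integral of velocity is position. Using x(0) = 2, we get x(t) = 2·cos(4·t). We have position x(t) = 2·cos(4·t). Substituting t = 3*pi/8: x(3*pi/8) = 0.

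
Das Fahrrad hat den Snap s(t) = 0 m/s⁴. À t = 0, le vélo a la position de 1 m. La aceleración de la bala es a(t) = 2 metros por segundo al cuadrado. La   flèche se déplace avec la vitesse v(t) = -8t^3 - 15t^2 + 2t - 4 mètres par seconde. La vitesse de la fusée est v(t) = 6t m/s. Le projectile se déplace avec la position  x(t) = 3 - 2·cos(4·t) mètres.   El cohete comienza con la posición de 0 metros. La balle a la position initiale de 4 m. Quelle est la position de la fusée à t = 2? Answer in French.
Pour résoudre ceci, nous devons prendre 1 intégrale de notre équation de la vitesse v(t) = 6·t. La primitive de la vitesse, avec x(0) = 0, donne la position: x(t) = 3·t^2. Nous avons la position x(t) = 3·t^2. En substituant t = 2: x(2) = 12.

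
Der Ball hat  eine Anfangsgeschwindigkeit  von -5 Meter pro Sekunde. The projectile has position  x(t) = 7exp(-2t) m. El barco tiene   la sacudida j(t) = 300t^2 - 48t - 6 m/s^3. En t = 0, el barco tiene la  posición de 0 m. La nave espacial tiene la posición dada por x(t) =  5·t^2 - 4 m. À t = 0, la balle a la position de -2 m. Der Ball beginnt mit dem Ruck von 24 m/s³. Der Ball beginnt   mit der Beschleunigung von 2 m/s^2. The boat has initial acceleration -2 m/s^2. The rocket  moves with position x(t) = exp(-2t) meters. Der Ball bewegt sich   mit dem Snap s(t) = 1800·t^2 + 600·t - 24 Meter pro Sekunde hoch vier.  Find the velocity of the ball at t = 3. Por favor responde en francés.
En partant du snap s(t) = 1800·t^2 + 600·t - 24, nous prenons 3 intégrales. L'intégrale du snap, avec j(0) = 24, donne le jerk: j(t) = 600·t^3 + 300·t^2 - 24·t + 24. En intégrant le jerk et en utilisant la condition initiale a(0) = 2, nous obtenons a(t) = 150·t^4 + 100·t^3 - 12·t^2 + 24·t + 2. En prenant ∫a(t)dt et en appliquant v(0) = -5, nous trouvons v(t) = 30·t^5 + 25·t^4 - 4·t^3 + 12·t^2 + 2·t - 5. Nous avons la vitesse v(t) = 30·t^5 + 25·t^4 - 4·t^3 + 12·t^2 + 2·t - 5. En substituant t = 3: v(3) = 9316.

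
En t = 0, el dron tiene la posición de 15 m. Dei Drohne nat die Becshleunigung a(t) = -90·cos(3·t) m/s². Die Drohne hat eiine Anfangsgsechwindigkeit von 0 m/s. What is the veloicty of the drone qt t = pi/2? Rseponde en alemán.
Ausgehend von der Beschleunigung a(t) = -90·cos(3·t), nehmen wir 1 Integral. Die Stammfunktion von der Beschleunigung ist die Geschwindigkeit. Mit v(0) = 0 erhalten wir v(t) = -30·sin(3·t). Aus der Gleichung für die Geschwindigkeit v(t) = -30·sin(3·t), setzen wir t = pi/2 ein und erhalten v = 30.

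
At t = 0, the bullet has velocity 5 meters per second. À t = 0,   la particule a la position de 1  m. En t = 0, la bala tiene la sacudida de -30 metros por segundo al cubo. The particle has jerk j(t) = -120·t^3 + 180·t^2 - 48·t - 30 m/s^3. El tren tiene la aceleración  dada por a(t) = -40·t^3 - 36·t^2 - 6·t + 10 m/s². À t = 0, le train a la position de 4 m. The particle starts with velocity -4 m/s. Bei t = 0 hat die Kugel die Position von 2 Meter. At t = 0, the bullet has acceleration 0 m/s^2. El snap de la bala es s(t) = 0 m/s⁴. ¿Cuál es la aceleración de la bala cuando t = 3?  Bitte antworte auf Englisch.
To solve this, we need to take 2 antiderivatives of our snap equation s(t) = 0. The integral of snap, with j(0) = -30, gives jerk: j(t) = -30. The antiderivative of jerk, with a(0) = 0, gives acceleration: a(t) = -30·t. From the given acceleration equation a(t) = -30·t, we substitute t = 3 to get a = -90.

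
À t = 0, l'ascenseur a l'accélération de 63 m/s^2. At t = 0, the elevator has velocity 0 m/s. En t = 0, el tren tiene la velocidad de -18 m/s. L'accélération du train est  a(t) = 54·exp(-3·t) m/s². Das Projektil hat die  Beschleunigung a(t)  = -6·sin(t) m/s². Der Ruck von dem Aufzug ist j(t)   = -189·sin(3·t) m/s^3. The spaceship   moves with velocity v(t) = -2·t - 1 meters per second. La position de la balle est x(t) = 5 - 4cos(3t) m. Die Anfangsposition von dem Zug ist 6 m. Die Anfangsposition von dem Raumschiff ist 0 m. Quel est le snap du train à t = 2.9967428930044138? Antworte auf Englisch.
To solve this, we need to take 2 derivatives of our acceleration equation a(t) = 54·exp(-3·t). The derivative of acceleration gives jerk: j(t) = -162·exp(-3·t). Taking d/dt of j(t), we find s(t) = 486·exp(-3·t). From the given snap equation s(t) = 486·exp(-3·t), we substitute t = 2.9967428930044138 to get s = 0.0605660935352108.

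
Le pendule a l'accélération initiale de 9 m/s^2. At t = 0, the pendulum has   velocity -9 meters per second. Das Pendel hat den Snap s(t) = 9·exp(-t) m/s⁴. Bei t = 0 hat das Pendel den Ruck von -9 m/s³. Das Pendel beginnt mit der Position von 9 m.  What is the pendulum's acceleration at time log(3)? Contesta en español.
Para resolver esto, necesitamos tomar 2 integrales de nuestra ecuación del snap s(t) = 9·exp(-t). Integrando el snap y usando la condición inicial j(0) = -9, obtenemos j(t) = -9·exp(-t). La integral de la sacudida es la aceleración. Usando a(0) = 9, obtenemos a(t) = 9·exp(-t). Usando a(t) = 9·exp(-t) y sustituyendo t = log(3), encontramos a = 3.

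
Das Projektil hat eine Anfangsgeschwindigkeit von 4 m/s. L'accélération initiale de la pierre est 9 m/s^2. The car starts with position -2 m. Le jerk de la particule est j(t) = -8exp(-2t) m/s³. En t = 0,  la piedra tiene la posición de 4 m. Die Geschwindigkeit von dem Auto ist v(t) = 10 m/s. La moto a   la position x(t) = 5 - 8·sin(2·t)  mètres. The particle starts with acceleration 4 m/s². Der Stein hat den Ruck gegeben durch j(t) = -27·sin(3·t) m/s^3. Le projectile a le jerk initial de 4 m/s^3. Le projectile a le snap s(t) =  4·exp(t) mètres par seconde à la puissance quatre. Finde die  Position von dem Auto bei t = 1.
Ausgehend von der Geschwindigkeit v(t) = 10, nehmen wir 1 Stammfunktion. Mit ∫v(t)dt und Anwendung von x(0) = -2, finden wir x(t) = 10·t - 2. Wir haben die Position x(t) = 10·t - 2. Durch Einsetzen von t = 1: x(1) = 8.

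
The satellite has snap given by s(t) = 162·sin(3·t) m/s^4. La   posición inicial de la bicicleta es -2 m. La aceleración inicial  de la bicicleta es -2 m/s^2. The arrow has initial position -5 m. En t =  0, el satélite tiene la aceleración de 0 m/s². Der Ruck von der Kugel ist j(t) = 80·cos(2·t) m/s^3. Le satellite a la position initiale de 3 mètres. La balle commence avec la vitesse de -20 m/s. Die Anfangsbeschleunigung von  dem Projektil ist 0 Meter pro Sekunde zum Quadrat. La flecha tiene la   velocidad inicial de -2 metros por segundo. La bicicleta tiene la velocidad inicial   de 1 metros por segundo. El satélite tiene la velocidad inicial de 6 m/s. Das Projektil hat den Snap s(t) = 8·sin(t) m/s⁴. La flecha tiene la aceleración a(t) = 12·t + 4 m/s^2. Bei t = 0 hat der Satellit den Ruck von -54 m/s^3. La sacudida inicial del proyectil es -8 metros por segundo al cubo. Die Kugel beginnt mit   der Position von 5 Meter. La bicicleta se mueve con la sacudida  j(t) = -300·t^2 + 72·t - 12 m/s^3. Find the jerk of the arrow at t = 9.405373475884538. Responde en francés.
En partant de l'accélération a(t) = 12·t + 4, nous prenons 1 dérivée. En prenant d/dt de a(t), nous trouvons j(t) = 12. Nous avons le jerk j(t) = 12. En substituant t = 9.405373475884538: j(9.405373475884538) = 12.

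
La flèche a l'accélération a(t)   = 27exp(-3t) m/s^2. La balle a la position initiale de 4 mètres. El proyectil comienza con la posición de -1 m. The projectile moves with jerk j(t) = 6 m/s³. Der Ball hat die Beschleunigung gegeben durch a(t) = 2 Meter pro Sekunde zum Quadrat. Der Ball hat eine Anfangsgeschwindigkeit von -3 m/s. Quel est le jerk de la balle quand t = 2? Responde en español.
Para resolver esto, necesitamos tomar 1 derivada de nuestra ecuación de la aceleración a(t) = 2. Derivando la aceleración, obtenemos la sacudida: j(t) = 0. Usando j(t) = 0 y sustituyendo t = 2, encontramos j = 0.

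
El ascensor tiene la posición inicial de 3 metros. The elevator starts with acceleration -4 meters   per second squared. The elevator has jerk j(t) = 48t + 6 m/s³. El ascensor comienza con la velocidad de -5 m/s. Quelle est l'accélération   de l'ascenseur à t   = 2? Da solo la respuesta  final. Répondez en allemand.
Die Beschleunigung bei t = 2 ist a = 104.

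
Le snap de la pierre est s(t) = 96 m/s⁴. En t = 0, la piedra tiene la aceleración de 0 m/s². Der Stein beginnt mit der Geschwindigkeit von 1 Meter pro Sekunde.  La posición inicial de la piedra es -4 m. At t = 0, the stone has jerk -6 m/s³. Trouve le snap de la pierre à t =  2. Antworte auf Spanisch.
Tenemos el snap s(t) = 96. Sustituyendo t = 2: s(2) = 96.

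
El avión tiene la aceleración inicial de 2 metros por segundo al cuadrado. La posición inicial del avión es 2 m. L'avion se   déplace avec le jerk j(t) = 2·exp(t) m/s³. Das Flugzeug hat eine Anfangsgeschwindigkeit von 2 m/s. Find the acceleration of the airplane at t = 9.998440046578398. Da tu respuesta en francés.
Pour résoudre ceci, nous devons prendre 1 primitive de notre équation du jerk j(t) = 2·exp(t). En intégrant le jerk et en utilisant la condition initiale a(0) = 2, nous obtenons a(t) = 2·exp(t). De l'équation de l'accélération a(t) = 2·exp(t), nous substituons t = 9.998440046578398 pour obtenir a = 43984.2646407943.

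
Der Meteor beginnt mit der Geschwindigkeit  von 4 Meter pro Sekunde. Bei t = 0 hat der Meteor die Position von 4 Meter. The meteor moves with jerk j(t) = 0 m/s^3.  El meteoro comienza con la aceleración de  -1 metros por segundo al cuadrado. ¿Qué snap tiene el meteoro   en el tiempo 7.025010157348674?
Partiendo de la sacudida j(t) = 0, tomamos 1 derivada. Derivando la sacudida, obtenemos el snap: s(t) = 0. Usando s(t) = 0 y sustituyendo t = 7.025010157348674, encontramos s = 0.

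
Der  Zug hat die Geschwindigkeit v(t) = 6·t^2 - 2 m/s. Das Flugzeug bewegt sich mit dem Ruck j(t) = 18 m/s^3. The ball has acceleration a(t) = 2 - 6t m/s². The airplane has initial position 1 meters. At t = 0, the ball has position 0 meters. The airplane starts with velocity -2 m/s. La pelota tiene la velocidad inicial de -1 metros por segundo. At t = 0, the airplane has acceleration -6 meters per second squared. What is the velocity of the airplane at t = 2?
Starting from jerk j(t) = 18, we take 2 antiderivatives. Taking ∫j(t)dt and applying a(0) = -6, we find a(t) = 18·t - 6. Taking ∫a(t)dt and applying v(0) = -2, we find v(t) = 9·t^2 - 6·t - 2. Using v(t) = 9·t^2 - 6·t - 2 and substituting t = 2, we find v = 22.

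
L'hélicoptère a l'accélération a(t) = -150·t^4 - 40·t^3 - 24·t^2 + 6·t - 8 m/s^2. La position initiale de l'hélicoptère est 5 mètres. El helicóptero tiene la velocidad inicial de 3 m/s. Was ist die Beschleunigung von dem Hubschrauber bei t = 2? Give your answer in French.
Nous avons l'accélération a(t) = -150·t^4 - 40·t^3 - 24·t^2 + 6·t - 8. En substituant t = 2: a(2) = -2812.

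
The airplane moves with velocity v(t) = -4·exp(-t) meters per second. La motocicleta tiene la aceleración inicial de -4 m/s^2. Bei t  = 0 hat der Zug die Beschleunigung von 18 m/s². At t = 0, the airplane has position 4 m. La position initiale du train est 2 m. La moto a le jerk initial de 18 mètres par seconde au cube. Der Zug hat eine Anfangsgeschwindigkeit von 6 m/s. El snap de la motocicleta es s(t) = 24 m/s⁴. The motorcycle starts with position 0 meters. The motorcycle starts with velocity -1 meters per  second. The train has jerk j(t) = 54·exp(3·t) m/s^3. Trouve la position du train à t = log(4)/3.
Pour résoudre ceci, nous devons prendre 3 primitives de notre équation du jerk j(t) = 54·exp(3·t). La primitive du jerk est l'accélération. En utilisant a(0) = 18, nous obtenons a(t) = 18·exp(3·t). En prenant ∫a(t)dt et en appliquant v(0) = 6, nous trouvons v(t) = 6·exp(3·t). La primitive de la vitesse, avec x(0) = 2, donne la position: x(t) = 2·exp(3·t). De l'équation de la position x(t) = 2·exp(3·t), nous substituons t = log(4)/3 pour obtenir x = 8.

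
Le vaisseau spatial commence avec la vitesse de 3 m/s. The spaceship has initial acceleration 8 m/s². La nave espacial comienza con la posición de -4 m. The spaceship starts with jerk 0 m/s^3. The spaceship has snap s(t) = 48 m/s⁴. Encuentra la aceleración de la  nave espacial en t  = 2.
Necesitamos integrar nuestra ecuación del snap s(t) = 48 2 veces. La integral del snap es la sacudida. Usando j(0) = 0, obtenemos j(t) = 48·t. Integrando la sacudida y usando la condición inicial a(0) = 8, obtenemos a(t) = 24·t^2 + 8. De la ecuación de la aceleración a(t) = 24·t^2 + 8, sustituimos t = 2 para obtener a = 104.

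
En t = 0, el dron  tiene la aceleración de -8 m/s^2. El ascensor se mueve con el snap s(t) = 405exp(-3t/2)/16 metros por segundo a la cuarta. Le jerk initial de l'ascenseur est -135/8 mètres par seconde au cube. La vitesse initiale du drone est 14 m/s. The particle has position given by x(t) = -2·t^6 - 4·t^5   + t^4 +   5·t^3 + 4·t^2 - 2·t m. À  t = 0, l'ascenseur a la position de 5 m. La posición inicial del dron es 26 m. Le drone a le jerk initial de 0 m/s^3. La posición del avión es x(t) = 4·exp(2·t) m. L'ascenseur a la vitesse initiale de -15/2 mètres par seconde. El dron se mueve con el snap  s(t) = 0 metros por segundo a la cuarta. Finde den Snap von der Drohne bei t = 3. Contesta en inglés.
Using s(t) = 0 and substituting t = 3, we find s = 0.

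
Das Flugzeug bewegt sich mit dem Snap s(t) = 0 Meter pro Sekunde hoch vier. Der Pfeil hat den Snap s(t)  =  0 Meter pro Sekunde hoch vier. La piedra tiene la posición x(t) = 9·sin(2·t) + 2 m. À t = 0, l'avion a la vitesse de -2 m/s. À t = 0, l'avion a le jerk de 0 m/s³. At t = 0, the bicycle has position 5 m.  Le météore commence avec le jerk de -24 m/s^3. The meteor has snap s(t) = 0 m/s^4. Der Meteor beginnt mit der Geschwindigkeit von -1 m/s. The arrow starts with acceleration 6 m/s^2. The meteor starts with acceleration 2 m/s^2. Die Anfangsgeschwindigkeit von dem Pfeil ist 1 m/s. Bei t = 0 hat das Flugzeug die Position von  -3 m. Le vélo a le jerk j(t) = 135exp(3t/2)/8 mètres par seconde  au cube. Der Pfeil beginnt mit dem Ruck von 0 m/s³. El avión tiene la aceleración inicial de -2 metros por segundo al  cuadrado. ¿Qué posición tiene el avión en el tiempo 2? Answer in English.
We need to integrate our snap equation s(t) = 0 4 times. Taking ∫s(t)dt and applying j(0) = 0, we find j(t) = 0. Taking ∫j(t)dt and applying a(0) = -2, we find a(t) = -2. Integrating acceleration and using the initial condition v(0) = -2, we get v(t) = -2·t - 2. Taking ∫v(t)dt and applying x(0) = -3, we find x(t) = -t^2 - 2·t - 3. From the given position equation x(t) = -t^2 - 2·t - 3, we substitute t = 2 to get x = -11.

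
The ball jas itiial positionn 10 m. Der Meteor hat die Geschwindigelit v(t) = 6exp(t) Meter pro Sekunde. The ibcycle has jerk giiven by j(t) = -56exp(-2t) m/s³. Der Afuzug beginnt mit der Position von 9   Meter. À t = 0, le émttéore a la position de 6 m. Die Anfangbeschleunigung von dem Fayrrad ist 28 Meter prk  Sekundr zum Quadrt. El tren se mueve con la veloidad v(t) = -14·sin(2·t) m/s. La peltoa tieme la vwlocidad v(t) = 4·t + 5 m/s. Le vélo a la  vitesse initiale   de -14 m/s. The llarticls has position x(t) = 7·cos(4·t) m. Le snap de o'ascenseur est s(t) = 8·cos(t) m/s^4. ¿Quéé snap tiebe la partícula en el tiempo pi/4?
Debemos derivar nuestra ecuación de la posición x(t) = 7·cos(4·t) 4 veces. Derivando la posición, obtenemos la velocidad: v(t) = -28·sin(4·t). Tomando d/dt de v(t), encontramos a(t) = -112·cos(4·t). Derivando la aceleración, obtenemos la sacudida: j(t) = 448·sin(4·t). Tomando d/dt de j(t), encontramos s(t) = 1792·cos(4·t). De la ecuación del snap s(t) = 1792·cos(4·t), sustituimos t = pi/4 para obtener s = -1792.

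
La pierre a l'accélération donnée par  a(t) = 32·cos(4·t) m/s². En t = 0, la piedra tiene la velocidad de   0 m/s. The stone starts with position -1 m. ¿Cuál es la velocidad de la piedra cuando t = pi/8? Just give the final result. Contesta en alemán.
Die Geschwindigkeit bei t = pi/8 ist v = 8.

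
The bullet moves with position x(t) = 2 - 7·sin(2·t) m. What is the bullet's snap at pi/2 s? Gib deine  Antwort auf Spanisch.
Partiendo de la posición x(t) = 2 - 7·sin(2·t), tomamos 4 derivadas. Derivando la posición, obtenemos la velocidad: v(t) = -14·cos(2·t). Derivando la velocidad, obtenemos la aceleración: a(t) = 28·sin(2·t). La derivada de la aceleración da la sacudida: j(t) = 56·cos(2·t). La derivada de la sacudida da el snap: s(t) = -112·sin(2·t). Tenemos el snap s(t) = -112·sin(2·t). Sustituyendo t = pi/2: s(pi/2) = 0.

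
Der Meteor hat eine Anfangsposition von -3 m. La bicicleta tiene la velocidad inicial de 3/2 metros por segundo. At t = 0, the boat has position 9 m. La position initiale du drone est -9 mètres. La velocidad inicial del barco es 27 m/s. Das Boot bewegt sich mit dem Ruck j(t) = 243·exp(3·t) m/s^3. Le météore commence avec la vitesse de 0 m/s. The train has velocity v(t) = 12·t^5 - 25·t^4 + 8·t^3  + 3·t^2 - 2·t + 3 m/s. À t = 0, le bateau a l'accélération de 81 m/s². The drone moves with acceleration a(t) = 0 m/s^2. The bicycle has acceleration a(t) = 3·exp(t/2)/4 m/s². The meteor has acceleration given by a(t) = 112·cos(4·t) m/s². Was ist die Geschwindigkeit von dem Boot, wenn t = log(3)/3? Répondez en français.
Nous devons trouver la primitive de notre équation du jerk j(t) = 243·exp(3·t) 2 fois. En intégrant le jerk et en utilisant la condition initiale a(0) = 81, nous obtenons a(t) = 81·exp(3·t). En intégrant l'accélération et en utilisant la condition initiale v(0) = 27, nous obtenons v(t) = 27·exp(3·t). Nous avons la vitesse v(t) = 27·exp(3·t). En substituant t = log(3)/3: v(log(3)/3) = 81.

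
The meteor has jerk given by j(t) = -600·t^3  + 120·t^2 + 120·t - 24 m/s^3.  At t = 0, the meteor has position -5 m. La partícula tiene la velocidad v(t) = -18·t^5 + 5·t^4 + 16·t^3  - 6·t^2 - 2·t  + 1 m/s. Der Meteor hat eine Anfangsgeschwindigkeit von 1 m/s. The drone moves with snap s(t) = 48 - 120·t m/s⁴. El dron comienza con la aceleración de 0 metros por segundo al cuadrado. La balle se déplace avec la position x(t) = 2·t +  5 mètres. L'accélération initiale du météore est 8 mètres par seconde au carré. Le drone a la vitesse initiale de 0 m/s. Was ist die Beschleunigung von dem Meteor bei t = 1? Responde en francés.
Nous devons trouver l'intégrale de notre équation du jerk j(t) = -600·t^3 + 120·t^2 + 120·t - 24 1 fois. L'intégrale du jerk, avec a(0) = 8, donne l'accélération: a(t) = -150·t^4 + 40·t^3 + 60·t^2 - 24·t + 8. Nous avons l'accélération a(t) = -150·t^4 + 40·t^3 + 60·t^2 - 24·t + 8. En substituant t = 1: a(1) = -66.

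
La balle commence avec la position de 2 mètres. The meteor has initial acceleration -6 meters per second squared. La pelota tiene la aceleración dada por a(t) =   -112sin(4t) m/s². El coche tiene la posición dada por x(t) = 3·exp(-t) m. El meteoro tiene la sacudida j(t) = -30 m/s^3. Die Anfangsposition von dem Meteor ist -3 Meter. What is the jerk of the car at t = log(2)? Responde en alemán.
Wir müssen unsere Gleichung für die Position x(t) = 3·exp(-t) 3-mal ableiten. Die Ableitung von der Position ergibt die Geschwindigkeit: v(t) = -3·exp(-t). Durch Ableiten von der Geschwindigkeit erhalten wir die Beschleunigung: a(t) = 3·exp(-t). Durch Ableiten von der Beschleunigung erhalten wir den Ruck: j(t) = -3·exp(-t). Wir haben den Ruck j(t) = -3·exp(-t). Durch Einsetzen von t = log(2): j(log(2)) = -3/2.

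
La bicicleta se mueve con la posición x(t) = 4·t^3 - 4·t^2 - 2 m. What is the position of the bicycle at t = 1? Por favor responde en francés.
Nous avons la position x(t) = 4·t^3 - 4·t^2 - 2. En substituant t = 1: x(1) = -2.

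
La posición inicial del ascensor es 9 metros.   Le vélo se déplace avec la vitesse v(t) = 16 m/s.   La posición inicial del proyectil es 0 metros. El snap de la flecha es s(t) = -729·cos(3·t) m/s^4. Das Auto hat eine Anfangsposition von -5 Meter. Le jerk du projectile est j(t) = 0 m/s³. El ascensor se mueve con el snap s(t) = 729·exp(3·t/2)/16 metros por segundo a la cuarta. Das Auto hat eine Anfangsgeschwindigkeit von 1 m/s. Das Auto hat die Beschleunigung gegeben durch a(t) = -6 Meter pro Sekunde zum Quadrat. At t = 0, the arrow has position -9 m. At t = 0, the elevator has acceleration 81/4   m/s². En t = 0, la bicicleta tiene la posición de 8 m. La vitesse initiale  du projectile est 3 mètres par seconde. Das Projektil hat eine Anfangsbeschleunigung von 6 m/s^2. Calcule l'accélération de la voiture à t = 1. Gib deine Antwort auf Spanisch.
De la ecuación de la aceleración a(t) = -6, sustituimos t = 1 para obtener a = -6.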